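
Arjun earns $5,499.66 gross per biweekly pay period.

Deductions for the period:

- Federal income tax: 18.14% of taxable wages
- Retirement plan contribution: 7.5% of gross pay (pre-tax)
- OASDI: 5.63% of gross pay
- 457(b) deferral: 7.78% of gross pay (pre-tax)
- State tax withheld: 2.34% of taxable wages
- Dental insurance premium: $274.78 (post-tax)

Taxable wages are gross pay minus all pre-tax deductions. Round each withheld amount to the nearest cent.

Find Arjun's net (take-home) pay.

Retirement plan contribution: $5,499.66 × 0.075 = $412.47
457(b) deferral: $5,499.66 × 0.0778 = $427.87
Pre-tax total = $412.47 + $427.87 = $840.34
Taxable wages = $5,499.66 − $840.34 = $4,659.32
Federal income tax: $4,659.32 × 0.1814 = $845.20
State tax withheld: $4,659.32 × 0.0234 = $109.03
OASDI: $5,499.66 × 0.0563 = $309.63
Dental insurance premium: $274.78
Total deductions = $412.47 + $427.87 + $845.20 + $109.03 + $309.63 + $274.78 = $2,378.98
Net pay = $5,499.66 − $2,378.98 = $3,120.68

$3,120.68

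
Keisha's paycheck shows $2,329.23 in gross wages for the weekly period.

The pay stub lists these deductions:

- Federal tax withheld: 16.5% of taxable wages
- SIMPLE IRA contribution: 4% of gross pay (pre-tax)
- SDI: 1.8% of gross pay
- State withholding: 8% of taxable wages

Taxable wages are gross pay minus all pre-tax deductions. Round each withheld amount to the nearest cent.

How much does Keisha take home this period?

$1,646.30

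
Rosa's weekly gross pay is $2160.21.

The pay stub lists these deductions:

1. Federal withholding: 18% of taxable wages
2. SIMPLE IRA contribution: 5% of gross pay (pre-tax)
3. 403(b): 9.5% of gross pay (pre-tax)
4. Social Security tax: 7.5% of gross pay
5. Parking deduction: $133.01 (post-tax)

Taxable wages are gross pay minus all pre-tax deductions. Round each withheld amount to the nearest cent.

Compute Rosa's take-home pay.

403(b): $2160.21 × 0.095 = $205.22
SIMPLE IRA contribution: $2160.21 × 0.05 = $108.01
Pre-tax total = $205.22 + $108.01 = $313.23
Taxable wages = $2160.21 − $313.23 = $1846.98
Federal withholding: $1846.98 × 0.18 = $332.46
Social Security tax: $2160.21 × 0.075 = $162.02
Parking deduction: $133.01
Total deductions = $205.22 + $108.01 + $332.46 + $162.02 + $133.01 = $940.72
Net pay = $2160.21 − $940.72 = $1219.49

$1219.49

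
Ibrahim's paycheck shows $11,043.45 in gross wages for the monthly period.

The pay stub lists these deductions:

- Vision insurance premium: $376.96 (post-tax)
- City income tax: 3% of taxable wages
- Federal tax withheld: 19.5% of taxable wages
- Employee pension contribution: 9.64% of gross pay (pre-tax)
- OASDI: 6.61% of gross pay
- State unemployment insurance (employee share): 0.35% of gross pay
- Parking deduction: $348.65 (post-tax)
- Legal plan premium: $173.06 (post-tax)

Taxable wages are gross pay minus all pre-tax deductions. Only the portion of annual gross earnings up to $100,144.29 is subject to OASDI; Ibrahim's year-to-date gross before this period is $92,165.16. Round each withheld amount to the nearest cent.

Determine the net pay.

Employee pension contribution: $11,043.45 × 0.0964 = $1,064.59
Taxable wages = $11,043.45 − $1,064.59 = $9,978.86
Federal tax withheld: $9,978.86 × 0.195 = $1,945.88
City income tax: $9,978.86 × 0.03 = $299.37
State unemployment insurance (employee share): $11,043.45 × 0.0035 = $38.65
OASDI: only $100,144.29 − $92,165.16 = $7,979.13 of this check is subject → $7,979.13 × 0.0661 = $527.42
Vision insurance premium: $376.96
Legal plan premium: $173.06
Parking deduction: $348.65
Total deductions = $1,064.59 + $1,945.88 + $299.37 + $38.65 + $527.42 + $376.96 + $173.06 + $348.65 = $4,774.58
Net pay = $11,043.45 − $4,774.58 = $6,268.87

$6,268.87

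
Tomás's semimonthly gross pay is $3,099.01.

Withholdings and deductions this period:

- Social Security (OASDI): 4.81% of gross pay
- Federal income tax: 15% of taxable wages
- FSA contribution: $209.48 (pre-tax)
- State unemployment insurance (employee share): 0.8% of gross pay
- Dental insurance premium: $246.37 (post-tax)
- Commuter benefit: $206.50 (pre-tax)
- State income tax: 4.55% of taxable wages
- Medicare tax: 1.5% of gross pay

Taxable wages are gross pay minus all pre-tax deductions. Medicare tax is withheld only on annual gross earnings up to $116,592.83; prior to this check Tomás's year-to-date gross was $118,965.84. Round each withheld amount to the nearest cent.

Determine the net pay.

FSA contribution: $209.48
Commuter benefit: $206.50
Pre-tax total = $209.48 + $206.50 = $415.98
Taxable wages = $3,099.01 − $415.98 = $2,683.03
Federal income tax: $2,683.03 × 0.15 = $402.45
State income tax: $2,683.03 × 0.0455 = $122.08
State unemployment insurance (employee share): $3,099.01 × 0.008 = $24.79
Medicare tax: annual cap $116,592.83 already reached (YTD $118,965.84), so $0.00
Social Security (OASDI): $3,099.01 × 0.0481 = $149.06
Dental insurance premium: $246.37
Total deductions = $209.48 + $206.50 + $402.45 + $122.08 + $24.79 + $0.00 + $149.06 + $246.37 = $1,360.73
Net pay = $3,099.01 − $1,360.73 = $1,738.28

$1,738.28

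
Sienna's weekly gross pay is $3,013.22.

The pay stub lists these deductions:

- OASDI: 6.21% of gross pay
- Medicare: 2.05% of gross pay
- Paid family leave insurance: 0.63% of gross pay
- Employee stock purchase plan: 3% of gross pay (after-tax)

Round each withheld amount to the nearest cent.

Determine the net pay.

$2,654.95

Medicare: $3,013.22 × 0.0205 = $61.77
OASDI: $3,013.22 × 0.0621 = $187.12
Paid family leave insurance: $3,013.22 × 0.0063 = $18.98
Employee stock purchase plan: $3,013.22 × 0.03 = $90.40
Total deductions = $61.77 + $187.12 + $18.98 + $90.40 = $358.27
Net pay = $3,013.22 − $358.27 = $2,654.95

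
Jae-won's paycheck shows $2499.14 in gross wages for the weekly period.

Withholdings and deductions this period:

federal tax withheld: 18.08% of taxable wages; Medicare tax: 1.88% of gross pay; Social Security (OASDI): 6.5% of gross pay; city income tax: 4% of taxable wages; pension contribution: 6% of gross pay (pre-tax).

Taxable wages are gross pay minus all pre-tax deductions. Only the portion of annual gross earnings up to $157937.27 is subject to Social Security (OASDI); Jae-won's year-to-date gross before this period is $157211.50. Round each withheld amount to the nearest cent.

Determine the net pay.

$1736.33

Pension contribution: $2499.14 × 0.06 = $149.95
Taxable wages = $2499.14 − $149.95 = $2349.19
Federal tax withheld: $2349.19 × 0.1808 = $424.73
City income tax: $2349.19 × 0.04 = $93.97
Medicare tax: $2499.14 × 0.0188 = $46.98
Social Security (OASDI): only $157937.27 − $157211.50 = $725.77 of this check is subject → $725.77 × 0.065 = $47.18
Total deductions = $149.95 + $424.73 + $93.97 + $46.98 + $47.18 = $762.81
Net pay = $2499.14 − $762.81 = $1736.33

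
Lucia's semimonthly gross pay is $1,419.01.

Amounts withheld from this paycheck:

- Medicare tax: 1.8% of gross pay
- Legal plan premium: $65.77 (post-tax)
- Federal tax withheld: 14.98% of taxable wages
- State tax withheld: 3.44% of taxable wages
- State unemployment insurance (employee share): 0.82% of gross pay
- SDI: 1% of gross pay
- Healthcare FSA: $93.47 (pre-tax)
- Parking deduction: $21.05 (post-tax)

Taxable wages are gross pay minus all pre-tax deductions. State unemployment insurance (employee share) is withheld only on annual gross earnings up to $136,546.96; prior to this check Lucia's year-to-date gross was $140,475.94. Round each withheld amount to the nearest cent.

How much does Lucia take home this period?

Healthcare FSA: $93.47
Taxable wages = $1,419.01 − $93.47 = $1,325.54
State tax withheld: $1,325.54 × 0.0344 = $45.60
Federal tax withheld: $1,325.54 × 0.1498 = $198.57
SDI: $1,419.01 × 0.01 = $14.19
State unemployment insurance (employee share): annual cap $136,546.96 already reached (YTD $140,475.94), so $0.00
Medicare tax: $1,419.01 × 0.018 = $25.54
Parking deduction: $21.05
Legal plan premium: $65.77
Total deductions = $93.47 + $45.60 + $198.57 + $14.19 + $0.00 + $25.54 + $21.05 + $65.77 = $464.19
Net pay = $1,419.01 − $464.19 = $954.82

$954.82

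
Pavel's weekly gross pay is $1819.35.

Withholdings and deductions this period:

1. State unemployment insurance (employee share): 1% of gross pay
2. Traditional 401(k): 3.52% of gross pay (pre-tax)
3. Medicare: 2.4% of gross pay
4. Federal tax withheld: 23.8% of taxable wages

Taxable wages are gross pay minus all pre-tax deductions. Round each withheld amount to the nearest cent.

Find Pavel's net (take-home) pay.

Traditional 401(k): $1819.35 × 0.0352 = $64.04
Taxable wages = $1819.35 − $64.04 = $1755.31
Federal tax withheld: $1755.31 × 0.238 = $417.76
State unemployment insurance (employee share): $1819.35 × 0.01 = $18.19
Medicare: $1819.35 × 0.024 = $43.66
Total deductions = $64.04 + $417.76 + $18.19 + $43.66 = $543.65
Net pay = $1819.35 − $543.65 = $1275.70

$1275.70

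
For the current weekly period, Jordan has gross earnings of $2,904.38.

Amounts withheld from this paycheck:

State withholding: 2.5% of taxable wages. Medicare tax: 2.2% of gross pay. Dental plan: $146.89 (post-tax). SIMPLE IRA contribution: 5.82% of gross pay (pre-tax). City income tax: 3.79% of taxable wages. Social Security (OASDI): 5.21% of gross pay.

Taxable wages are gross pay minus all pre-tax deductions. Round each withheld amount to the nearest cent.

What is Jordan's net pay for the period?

SIMPLE IRA contribution: $2,904.38 × 0.0582 = $169.03
Taxable wages = $2,904.38 − $169.03 = $2,735.35
City income tax: $2,735.35 × 0.0379 = $103.67
State withholding: $2,735.35 × 0.025 = $68.38
Social Security (OASDI): $2,904.38 × 0.0521 = $151.32
Medicare tax: $2,904.38 × 0.022 = $63.90
Dental plan: $146.89
Total deductions = $169.03 + $103.67 + $68.38 + $151.32 + $63.90 + $146.89 = $703.19
Net pay = $2,904.38 − $703.19 = $2,201.19

$2,201.19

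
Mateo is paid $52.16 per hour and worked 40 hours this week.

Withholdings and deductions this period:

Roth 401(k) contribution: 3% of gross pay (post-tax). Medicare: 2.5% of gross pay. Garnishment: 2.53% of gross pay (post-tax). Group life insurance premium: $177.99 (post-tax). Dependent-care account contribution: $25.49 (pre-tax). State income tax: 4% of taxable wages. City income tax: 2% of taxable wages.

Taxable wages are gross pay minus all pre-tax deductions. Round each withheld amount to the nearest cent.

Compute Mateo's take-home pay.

$1,591.72

Gross pay: 40 × $52.16 = $2,086.40
Dependent-care account contribution: $25.49
Taxable wages = $2,086.40 − $25.49 = $2,060.91
State income tax: $2,060.91 × 0.04 = $82.44
City income tax: $2,060.91 × 0.02 = $41.22
Medicare: $2,086.40 × 0.025 = $52.16
Roth 401(k) contribution: $2,086.40 × 0.03 = $62.59
Group life insurance premium: $177.99
Garnishment: $2,086.40 × 0.0253 = $52.79
Total deductions = $25.49 + $82.44 + $41.22 + $52.16 + $62.59 + $177.99 + $52.79 = $494.68
Net pay = $2,086.40 − $494.68 = $1,591.72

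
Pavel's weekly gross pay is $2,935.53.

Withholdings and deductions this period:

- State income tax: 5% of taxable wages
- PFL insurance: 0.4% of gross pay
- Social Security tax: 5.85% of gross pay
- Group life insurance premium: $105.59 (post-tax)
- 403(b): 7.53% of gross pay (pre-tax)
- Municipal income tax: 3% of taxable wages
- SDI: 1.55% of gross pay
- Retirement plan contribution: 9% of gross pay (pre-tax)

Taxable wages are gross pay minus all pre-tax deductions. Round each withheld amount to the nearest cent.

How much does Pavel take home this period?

$1,919.70

Retirement plan contribution: $2,935.53 × 0.09 = $264.20
403(b): $2,935.53 × 0.0753 = $221.05
Pre-tax total = $264.20 + $221.05 = $485.25
Taxable wages = $2,935.53 − $485.25 = $2,450.28
State income tax: $2,450.28 × 0.05 = $122.51
Municipal income tax: $2,450.28 × 0.03 = $73.51
SDI: $2,935.53 × 0.0155 = $45.50
PFL insurance: $2,935.53 × 0.004 = $11.74
Social Security tax: $2,935.53 × 0.0585 = $171.73
Group life insurance premium: $105.59
Total deductions = $264.20 + $221.05 + $122.51 + $73.51 + $45.50 + $11.74 + $171.73 + $105.59 = $1,015.83
Net pay = $2,935.53 − $1,015.83 = $1,919.70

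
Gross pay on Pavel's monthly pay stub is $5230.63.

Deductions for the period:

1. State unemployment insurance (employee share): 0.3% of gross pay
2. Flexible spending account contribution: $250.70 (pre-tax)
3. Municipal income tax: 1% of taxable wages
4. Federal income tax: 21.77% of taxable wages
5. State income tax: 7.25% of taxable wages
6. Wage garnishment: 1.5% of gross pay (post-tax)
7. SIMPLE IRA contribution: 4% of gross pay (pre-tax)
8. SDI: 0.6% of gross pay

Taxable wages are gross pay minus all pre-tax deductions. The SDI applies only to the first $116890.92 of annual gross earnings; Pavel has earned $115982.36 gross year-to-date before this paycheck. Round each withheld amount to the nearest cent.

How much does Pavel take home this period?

$3238.93

SIMPLE IRA contribution: $5230.63 × 0.04 = $209.23
Flexible spending account contribution: $250.70
Pre-tax total = $209.23 + $250.70 = $459.93
Taxable wages = $5230.63 − $459.93 = $4770.70
Federal income tax: $4770.70 × 0.2177 = $1038.58
State income tax: $4770.70 × 0.0725 = $345.88
Municipal income tax: $4770.70 × 0.01 = $47.71
SDI: only $116890.92 − $115982.36 = $908.56 of this check is subject → $908.56 × 0.006 = $5.45
State unemployment insurance (employee share): $5230.63 × 0.003 = $15.69
Wage garnishment: $5230.63 × 0.015 = $78.46
Total deductions = $209.23 + $250.70 + $1038.58 + $345.88 + $47.71 + $5.45 + $15.69 + $78.46 = $1991.70
Net pay = $5230.63 − $1991.70 = $3238.93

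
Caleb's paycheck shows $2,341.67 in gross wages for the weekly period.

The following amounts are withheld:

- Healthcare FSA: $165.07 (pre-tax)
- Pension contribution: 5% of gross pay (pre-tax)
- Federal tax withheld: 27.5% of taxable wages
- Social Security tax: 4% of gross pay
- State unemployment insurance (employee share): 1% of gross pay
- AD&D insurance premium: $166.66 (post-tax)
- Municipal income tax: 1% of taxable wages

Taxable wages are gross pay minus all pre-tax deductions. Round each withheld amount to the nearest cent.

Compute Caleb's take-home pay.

$1,188.80

Pension contribution: $2,341.67 × 0.05 = $117.08
Healthcare FSA: $165.07
Pre-tax total = $117.08 + $165.07 = $282.15
Taxable wages = $2,341.67 − $282.15 = $2,059.52
Municipal income tax: $2,059.52 × 0.01 = $20.60
Federal tax withheld: $2,059.52 × 0.275 = $566.37
State unemployment insurance (employee share): $2,341.67 × 0.01 = $23.42
Social Security tax: $2,341.67 × 0.04 = $93.67
AD&D insurance premium: $166.66
Total deductions = $117.08 + $165.07 + $20.60 + $566.37 + $23.42 + $93.67 + $166.66 = $1,152.87
Net pay = $2,341.67 − $1,152.87 = $1,188.80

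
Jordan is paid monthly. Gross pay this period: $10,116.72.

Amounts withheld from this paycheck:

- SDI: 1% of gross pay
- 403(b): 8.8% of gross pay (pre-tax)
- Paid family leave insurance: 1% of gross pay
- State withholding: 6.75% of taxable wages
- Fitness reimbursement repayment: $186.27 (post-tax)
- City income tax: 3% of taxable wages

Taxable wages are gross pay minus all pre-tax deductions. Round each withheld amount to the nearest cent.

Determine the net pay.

403(b): $10,116.72 × 0.088 = $890.27
Taxable wages = $10,116.72 − $890.27 = $9,226.45
City income tax: $9,226.45 × 0.03 = $276.79
State withholding: $9,226.45 × 0.0675 = $622.79
SDI: $10,116.72 × 0.01 = $101.17
Paid family leave insurance: $10,116.72 × 0.01 = $101.17
Fitness reimbursement repayment: $186.27
Total deductions = $890.27 + $276.79 + $622.79 + $101.17 + $101.17 + $186.27 = $2,178.46
Net pay = $10,116.72 − $2,178.46 = $7,938.26

$7,938.26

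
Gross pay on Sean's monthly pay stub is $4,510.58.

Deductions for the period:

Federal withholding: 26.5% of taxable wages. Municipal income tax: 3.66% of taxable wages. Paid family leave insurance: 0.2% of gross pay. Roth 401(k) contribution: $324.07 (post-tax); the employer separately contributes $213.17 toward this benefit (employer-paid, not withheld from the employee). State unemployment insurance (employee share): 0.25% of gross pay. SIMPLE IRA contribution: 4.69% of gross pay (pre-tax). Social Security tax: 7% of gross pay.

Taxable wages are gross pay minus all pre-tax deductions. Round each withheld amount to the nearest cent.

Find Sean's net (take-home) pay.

SIMPLE IRA contribution: $4,510.58 × 0.0469 = $211.55
Taxable wages = $4,510.58 − $211.55 = $4,299.03
Federal withholding: $4,299.03 × 0.265 = $1,139.24
Municipal income tax: $4,299.03 × 0.0366 = $157.34
State unemployment insurance (employee share): $4,510.58 × 0.0025 = $11.28
Social Security tax: $4,510.58 × 0.07 = $315.74
Paid family leave insurance: $4,510.58 × 0.002 = $9.02
Roth 401(k) contribution: $324.07
(Employer's $213.17 toward Roth 401(k) contribution is not withheld from the employee.)
Total deductions = $211.55 + $1,139.24 + $157.34 + $11.28 + $315.74 + $9.02 + $324.07 = $2,168.24
Net pay = $4,510.58 − $2,168.24 = $2,342.34

$2,342.34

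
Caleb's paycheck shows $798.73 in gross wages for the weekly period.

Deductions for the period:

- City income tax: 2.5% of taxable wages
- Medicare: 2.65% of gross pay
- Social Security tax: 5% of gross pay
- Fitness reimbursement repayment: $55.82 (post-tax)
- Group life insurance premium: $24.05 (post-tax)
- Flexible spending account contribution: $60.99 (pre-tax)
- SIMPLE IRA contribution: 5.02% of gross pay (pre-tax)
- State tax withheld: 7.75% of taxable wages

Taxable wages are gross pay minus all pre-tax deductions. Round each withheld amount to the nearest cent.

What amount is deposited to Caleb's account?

Flexible spending account contribution: $60.99
SIMPLE IRA contribution: $798.73 × 0.0502 = $40.10
Pre-tax total = $60.99 + $40.10 = $101.09
Taxable wages = $798.73 − $101.09 = $697.64
State tax withheld: $697.64 × 0.0775 = $54.07
City income tax: $697.64 × 0.025 = $17.44
Social Security tax: $798.73 × 0.05 = $39.94
Medicare: $798.73 × 0.0265 = $21.17
Fitness reimbursement repayment: $55.82
Group life insurance premium: $24.05
Total deductions = $60.99 + $40.10 + $54.07 + $17.44 + $39.94 + $21.17 + $55.82 + $24.05 = $313.58
Net pay = $798.73 − $313.58 = $485.15

$485.15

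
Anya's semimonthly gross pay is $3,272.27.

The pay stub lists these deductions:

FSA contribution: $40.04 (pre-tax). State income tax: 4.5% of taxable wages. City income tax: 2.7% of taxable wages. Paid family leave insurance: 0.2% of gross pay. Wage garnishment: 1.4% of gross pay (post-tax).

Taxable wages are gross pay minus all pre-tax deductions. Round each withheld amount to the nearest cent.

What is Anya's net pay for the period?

FSA contribution: $40.04
Taxable wages = $3,272.27 − $40.04 = $3,232.23
State income tax: $3,232.23 × 0.045 = $145.45
City income tax: $3,232.23 × 0.027 = $87.27
Paid family leave insurance: $3,272.27 × 0.002 = $6.54
Wage garnishment: $3,272.27 × 0.014 = $45.81
Total deductions = $40.04 + $145.45 + $87.27 + $6.54 + $45.81 = $325.11
Net pay = $3,272.27 − $325.11 = $2,947.16

$2,947.16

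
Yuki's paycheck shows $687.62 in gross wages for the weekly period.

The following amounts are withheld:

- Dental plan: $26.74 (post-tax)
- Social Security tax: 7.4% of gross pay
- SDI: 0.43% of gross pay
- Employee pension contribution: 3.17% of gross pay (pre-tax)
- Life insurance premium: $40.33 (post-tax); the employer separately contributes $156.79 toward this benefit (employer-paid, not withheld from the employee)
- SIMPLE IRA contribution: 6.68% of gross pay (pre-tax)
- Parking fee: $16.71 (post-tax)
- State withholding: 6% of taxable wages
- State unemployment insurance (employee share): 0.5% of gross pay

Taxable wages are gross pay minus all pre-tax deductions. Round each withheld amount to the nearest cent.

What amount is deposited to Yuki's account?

$441.64

SIMPLE IRA contribution: $687.62 × 0.0668 = $45.93
Employee pension contribution: $687.62 × 0.0317 = $21.80
Pre-tax total = $45.93 + $21.80 = $67.73
Taxable wages = $687.62 − $67.73 = $619.89
State withholding: $619.89 × 0.06 = $37.19
Social Security tax: $687.62 × 0.074 = $50.88
State unemployment insurance (employee share): $687.62 × 0.005 = $3.44
SDI: $687.62 × 0.0043 = $2.96
Dental plan: $26.74
Parking fee: $16.71
Life insurance premium: $40.33
(Employer's $156.79 toward life insurance premium is not withheld from the employee.)
Total deductions = $45.93 + $21.80 + $37.19 + $50.88 + $3.44 + $2.96 + $26.74 + $16.71 + $40.33 = $245.98
Net pay = $687.62 − $245.98 = $441.64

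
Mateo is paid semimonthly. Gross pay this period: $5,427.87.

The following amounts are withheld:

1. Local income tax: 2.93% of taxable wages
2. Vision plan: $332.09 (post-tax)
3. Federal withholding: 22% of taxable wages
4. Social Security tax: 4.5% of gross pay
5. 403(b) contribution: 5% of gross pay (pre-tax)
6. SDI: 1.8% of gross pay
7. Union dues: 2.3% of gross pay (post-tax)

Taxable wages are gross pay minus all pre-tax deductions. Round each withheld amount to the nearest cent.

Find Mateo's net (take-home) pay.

$3,072.09

403(b) contribution: $5,427.87 × 0.05 = $271.39
Taxable wages = $5,427.87 − $271.39 = $5,156.48
Federal withholding: $5,156.48 × 0.22 = $1,134.43
Local income tax: $5,156.48 × 0.0293 = $151.08
SDI: $5,427.87 × 0.018 = $97.70
Social Security tax: $5,427.87 × 0.045 = $244.25
Vision plan: $332.09
Union dues: $5,427.87 × 0.023 = $124.84
Total deductions = $271.39 + $1,134.43 + $151.08 + $97.70 + $244.25 + $332.09 + $124.84 = $2,355.78
Net pay = $5,427.87 − $2,355.78 = $3,072.09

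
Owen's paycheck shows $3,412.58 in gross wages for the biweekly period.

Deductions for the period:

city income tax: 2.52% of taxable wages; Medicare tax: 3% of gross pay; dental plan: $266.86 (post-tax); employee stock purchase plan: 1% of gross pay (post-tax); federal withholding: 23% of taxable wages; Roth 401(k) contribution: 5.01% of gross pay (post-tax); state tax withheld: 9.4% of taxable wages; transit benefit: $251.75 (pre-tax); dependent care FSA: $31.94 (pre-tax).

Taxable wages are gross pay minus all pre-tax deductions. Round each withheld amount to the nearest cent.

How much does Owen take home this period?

Dependent care FSA: $31.94
Transit benefit: $251.75
Pre-tax total = $31.94 + $251.75 = $283.69
Taxable wages = $3,412.58 − $283.69 = $3,128.89
Federal withholding: $3,128.89 × 0.23 = $719.64
State tax withheld: $3,128.89 × 0.094 = $294.12
City income tax: $3,128.89 × 0.0252 = $78.85
Medicare tax: $3,412.58 × 0.03 = $102.38
Employee stock purchase plan: $3,412.58 × 0.01 = $34.13
Dental plan: $266.86
Roth 401(k) contribution: $3,412.58 × 0.0501 = $170.97
Total deductions = $31.94 + $251.75 + $719.64 + $294.12 + $78.85 + $102.38 + $34.13 + $266.86 + $170.97 = $1,950.64
Net pay = $3,412.58 − $1,950.64 = $1,461.94

$1,461.94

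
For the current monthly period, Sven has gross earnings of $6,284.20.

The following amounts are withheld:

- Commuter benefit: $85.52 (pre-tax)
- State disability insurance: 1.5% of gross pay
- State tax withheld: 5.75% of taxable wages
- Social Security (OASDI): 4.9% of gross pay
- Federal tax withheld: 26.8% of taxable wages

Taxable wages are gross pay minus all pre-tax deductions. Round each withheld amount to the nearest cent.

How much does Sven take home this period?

$3,778.82

Commuter benefit: $85.52
Taxable wages = $6,284.20 − $85.52 = $6,198.68
State tax withheld: $6,198.68 × 0.0575 = $356.42
Federal tax withheld: $6,198.68 × 0.268 = $1,661.25
State disability insurance: $6,284.20 × 0.015 = $94.26
Social Security (OASDI): $6,284.20 × 0.049 = $307.93
Total deductions = $85.52 + $356.42 + $1,661.25 + $94.26 + $307.93 = $2,505.38
Net pay = $6,284.20 − $2,505.38 = $3,778.82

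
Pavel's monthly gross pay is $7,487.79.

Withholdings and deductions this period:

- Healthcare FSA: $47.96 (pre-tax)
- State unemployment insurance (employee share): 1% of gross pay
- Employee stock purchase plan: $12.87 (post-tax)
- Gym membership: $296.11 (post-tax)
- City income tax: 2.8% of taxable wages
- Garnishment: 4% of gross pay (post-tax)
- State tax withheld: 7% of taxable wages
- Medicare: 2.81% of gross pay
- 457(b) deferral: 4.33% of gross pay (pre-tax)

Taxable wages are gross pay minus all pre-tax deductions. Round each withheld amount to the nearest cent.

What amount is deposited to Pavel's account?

Healthcare FSA: $47.96
457(b) deferral: $7,487.79 × 0.0433 = $324.22
Pre-tax total = $47.96 + $324.22 = $372.18
Taxable wages = $7,487.79 − $372.18 = $7,115.61
State tax withheld: $7,115.61 × 0.07 = $498.09
City income tax: $7,115.61 × 0.028 = $199.24
State unemployment insurance (employee share): $7,487.79 × 0.01 = $74.88
Medicare: $7,487.79 × 0.0281 = $210.41
Garnishment: $7,487.79 × 0.04 = $299.51
Employee stock purchase plan: $12.87
Gym membership: $296.11
Total deductions = $47.96 + $324.22 + $498.09 + $199.24 + $74.88 + $210.41 + $299.51 + $12.87 + $296.11 = $1,963.29
Net pay = $7,487.79 − $1,963.29 = $5,524.50

$5,524.50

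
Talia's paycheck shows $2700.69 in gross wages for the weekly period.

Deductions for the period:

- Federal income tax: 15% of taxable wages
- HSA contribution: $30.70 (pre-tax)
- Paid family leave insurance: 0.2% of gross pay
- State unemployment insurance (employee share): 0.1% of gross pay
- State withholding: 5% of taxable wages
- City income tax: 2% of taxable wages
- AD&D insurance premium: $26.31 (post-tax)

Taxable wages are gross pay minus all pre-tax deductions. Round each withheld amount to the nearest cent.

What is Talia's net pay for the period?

$2048.18

HSA contribution: $30.70
Taxable wages = $2700.69 − $30.70 = $2669.99
State withholding: $2669.99 × 0.05 = $133.50
City income tax: $2669.99 × 0.02 = $53.40
Federal income tax: $2669.99 × 0.15 = $400.50
State unemployment insurance (employee share): $2700.69 × 0.001 = $2.70
Paid family leave insurance: $2700.69 × 0.002 = $5.40
AD&D insurance premium: $26.31
Total deductions = $30.70 + $133.50 + $53.40 + $400.50 + $2.70 + $5.40 + $26.31 = $652.51
Net pay = $2700.69 − $652.51 = $2048.18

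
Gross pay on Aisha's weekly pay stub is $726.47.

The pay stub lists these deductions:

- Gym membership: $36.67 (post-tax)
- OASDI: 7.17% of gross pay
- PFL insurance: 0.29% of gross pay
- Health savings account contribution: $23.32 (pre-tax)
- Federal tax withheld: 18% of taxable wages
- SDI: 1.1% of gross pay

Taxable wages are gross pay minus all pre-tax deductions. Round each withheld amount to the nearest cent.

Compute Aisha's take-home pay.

Health savings account contribution: $23.32
Taxable wages = $726.47 − $23.32 = $703.15
Federal tax withheld: $703.15 × 0.18 = $126.57
PFL insurance: $726.47 × 0.0029 = $2.11
OASDI: $726.47 × 0.0717 = $52.09
SDI: $726.47 × 0.011 = $7.99
Gym membership: $36.67
Total deductions = $23.32 + $126.57 + $2.11 + $52.09 + $7.99 + $36.67 = $248.75
Net pay = $726.47 − $248.75 = $477.72

$477.72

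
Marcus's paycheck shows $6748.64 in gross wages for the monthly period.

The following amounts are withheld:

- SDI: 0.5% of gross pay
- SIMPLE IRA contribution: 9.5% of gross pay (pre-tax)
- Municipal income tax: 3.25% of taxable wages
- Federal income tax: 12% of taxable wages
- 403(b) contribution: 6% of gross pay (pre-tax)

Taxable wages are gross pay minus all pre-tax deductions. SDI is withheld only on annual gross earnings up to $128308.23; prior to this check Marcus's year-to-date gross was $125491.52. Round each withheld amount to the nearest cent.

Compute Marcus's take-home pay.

$4818.88

SIMPLE IRA contribution: $6748.64 × 0.095 = $641.12
403(b) contribution: $6748.64 × 0.06 = $404.92
Pre-tax total = $641.12 + $404.92 = $1046.04
Taxable wages = $6748.64 − $1046.04 = $5702.60
Federal income tax: $5702.60 × 0.12 = $684.31
Municipal income tax: $5702.60 × 0.0325 = $185.33
SDI: only $128308.23 − $125491.52 = $2816.71 of this check is subject → $2816.71 × 0.005 = $14.08
Total deductions = $641.12 + $404.92 + $684.31 + $185.33 + $14.08 = $1929.76
Net pay = $6748.64 − $1929.76 = $4818.88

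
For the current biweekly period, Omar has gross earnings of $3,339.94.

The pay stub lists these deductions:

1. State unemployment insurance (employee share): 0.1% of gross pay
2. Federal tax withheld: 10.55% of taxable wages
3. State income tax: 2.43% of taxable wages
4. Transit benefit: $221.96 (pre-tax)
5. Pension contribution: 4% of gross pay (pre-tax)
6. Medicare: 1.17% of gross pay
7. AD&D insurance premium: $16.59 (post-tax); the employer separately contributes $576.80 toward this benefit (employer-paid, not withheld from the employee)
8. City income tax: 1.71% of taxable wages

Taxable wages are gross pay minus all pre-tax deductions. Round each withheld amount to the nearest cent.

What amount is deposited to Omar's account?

Transit benefit: $221.96
Pension contribution: $3,339.94 × 0.04 = $133.60
Pre-tax total = $221.96 + $133.60 = $355.56
Taxable wages = $3,339.94 − $355.56 = $2,984.38
Federal tax withheld: $2,984.38 × 0.1055 = $314.85
State income tax: $2,984.38 × 0.0243 = $72.52
City income tax: $2,984.38 × 0.0171 = $51.03
State unemployment insurance (employee share): $3,339.94 × 0.001 = $3.34
Medicare: $3,339.94 × 0.0117 = $39.08
AD&D insurance premium: $16.59
(Employer's $576.80 toward AD&D insurance premium is not withheld from the employee.)
Total deductions = $221.96 + $133.60 + $314.85 + $72.52 + $51.03 + $3.34 + $39.08 + $16.59 = $852.97
Net pay = $3,339.94 − $852.97 = $2,486.97

$2,486.97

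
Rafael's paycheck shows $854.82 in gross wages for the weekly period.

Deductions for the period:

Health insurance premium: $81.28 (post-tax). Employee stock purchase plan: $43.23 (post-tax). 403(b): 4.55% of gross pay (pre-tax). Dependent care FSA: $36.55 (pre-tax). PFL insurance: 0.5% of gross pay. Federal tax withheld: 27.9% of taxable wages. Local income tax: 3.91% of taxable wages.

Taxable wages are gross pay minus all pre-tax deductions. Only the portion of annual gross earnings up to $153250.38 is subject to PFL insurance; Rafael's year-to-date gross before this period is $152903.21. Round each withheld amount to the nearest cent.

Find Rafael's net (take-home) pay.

$405.21

403(b): $854.82 × 0.0455 = $38.89
Dependent care FSA: $36.55
Pre-tax total = $38.89 + $36.55 = $75.44
Taxable wages = $854.82 − $75.44 = $779.38
Federal tax withheld: $779.38 × 0.279 = $217.45
Local income tax: $779.38 × 0.0391 = $30.47
PFL insurance: only $153250.38 − $152903.21 = $347.17 of this check is subject → $347.17 × 0.005 = $1.74
Employee stock purchase plan: $43.23
Health insurance premium: $81.28
Total deductions = $38.89 + $36.55 + $217.45 + $30.47 + $1.74 + $43.23 + $81.28 = $449.61
Net pay = $854.82 − $449.61 = $405.21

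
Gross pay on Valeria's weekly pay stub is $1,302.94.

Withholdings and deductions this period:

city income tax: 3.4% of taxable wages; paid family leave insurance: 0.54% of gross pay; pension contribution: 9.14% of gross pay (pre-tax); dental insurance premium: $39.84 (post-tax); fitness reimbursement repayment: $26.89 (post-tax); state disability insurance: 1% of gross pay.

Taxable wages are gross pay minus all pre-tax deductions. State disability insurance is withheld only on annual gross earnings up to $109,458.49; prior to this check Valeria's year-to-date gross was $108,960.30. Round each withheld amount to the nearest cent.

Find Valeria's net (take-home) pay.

$1,064.85

Pension contribution: $1,302.94 × 0.0914 = $119.09
Taxable wages = $1,302.94 − $119.09 = $1,183.85
City income tax: $1,183.85 × 0.034 = $40.25
Paid family leave insurance: $1,302.94 × 0.0054 = $7.04
State disability insurance: only $109,458.49 − $108,960.30 = $498.19 of this check is subject → $498.19 × 0.01 = $4.98
Dental insurance premium: $39.84
Fitness reimbursement repayment: $26.89
Total deductions = $119.09 + $40.25 + $7.04 + $4.98 + $39.84 + $26.89 = $238.09
Net pay = $1,302.94 − $238.09 = $1,064.85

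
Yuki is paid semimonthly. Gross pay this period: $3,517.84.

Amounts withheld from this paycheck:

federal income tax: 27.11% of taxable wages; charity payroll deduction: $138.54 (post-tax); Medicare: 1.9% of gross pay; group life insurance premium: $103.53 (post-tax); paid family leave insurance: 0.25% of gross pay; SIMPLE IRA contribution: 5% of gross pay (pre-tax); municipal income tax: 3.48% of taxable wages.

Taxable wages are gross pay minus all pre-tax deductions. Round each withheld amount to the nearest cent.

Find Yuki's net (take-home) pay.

$2,001.95

SIMPLE IRA contribution: $3,517.84 × 0.05 = $175.89
Taxable wages = $3,517.84 − $175.89 = $3,341.95
Municipal income tax: $3,341.95 × 0.0348 = $116.30
Federal income tax: $3,341.95 × 0.2711 = $906.00
Paid family leave insurance: $3,517.84 × 0.0025 = $8.79
Medicare: $3,517.84 × 0.019 = $66.84
Group life insurance premium: $103.53
Charity payroll deduction: $138.54
Total deductions = $175.89 + $116.30 + $906.00 + $8.79 + $66.84 + $103.53 + $138.54 = $1,515.89
Net pay = $3,517.84 − $1,515.89 = $2,001.95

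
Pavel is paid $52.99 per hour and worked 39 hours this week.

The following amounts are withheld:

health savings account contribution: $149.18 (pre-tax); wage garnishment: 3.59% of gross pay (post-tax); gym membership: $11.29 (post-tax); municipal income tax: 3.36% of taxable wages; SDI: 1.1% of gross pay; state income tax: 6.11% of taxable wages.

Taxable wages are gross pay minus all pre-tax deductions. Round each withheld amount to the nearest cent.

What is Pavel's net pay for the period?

$1,627.64

Gross pay: 39 × $52.99 = $2,066.61
Health savings account contribution: $149.18
Taxable wages = $2,066.61 − $149.18 = $1,917.43
State income tax: $1,917.43 × 0.0611 = $117.15
Municipal income tax: $1,917.43 × 0.0336 = $64.43
SDI: $2,066.61 × 0.011 = $22.73
Wage garnishment: $2,066.61 × 0.0359 = $74.19
Gym membership: $11.29
Total deductions = $149.18 + $117.15 + $64.43 + $22.73 + $74.19 + $11.29 = $438.97
Net pay = $2,066.61 − $438.97 = $1,627.64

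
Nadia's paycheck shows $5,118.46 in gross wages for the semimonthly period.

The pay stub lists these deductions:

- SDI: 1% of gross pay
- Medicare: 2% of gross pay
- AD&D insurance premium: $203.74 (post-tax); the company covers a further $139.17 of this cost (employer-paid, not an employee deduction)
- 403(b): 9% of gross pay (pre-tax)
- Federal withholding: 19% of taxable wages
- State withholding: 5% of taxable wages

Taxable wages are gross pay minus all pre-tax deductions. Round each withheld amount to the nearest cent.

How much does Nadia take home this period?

$3,182.64

403(b): $5,118.46 × 0.09 = $460.66
Taxable wages = $5,118.46 − $460.66 = $4,657.80
Federal withholding: $4,657.80 × 0.19 = $884.98
State withholding: $4,657.80 × 0.05 = $232.89
Medicare: $5,118.46 × 0.02 = $102.37
SDI: $5,118.46 × 0.01 = $51.18
AD&D insurance premium: $203.74
(Employer's $139.17 toward AD&D insurance premium is not withheld from the employee.)
Total deductions = $460.66 + $884.98 + $232.89 + $102.37 + $51.18 + $203.74 = $1,935.82
Net pay = $5,118.46 − $1,935.82 = $3,182.64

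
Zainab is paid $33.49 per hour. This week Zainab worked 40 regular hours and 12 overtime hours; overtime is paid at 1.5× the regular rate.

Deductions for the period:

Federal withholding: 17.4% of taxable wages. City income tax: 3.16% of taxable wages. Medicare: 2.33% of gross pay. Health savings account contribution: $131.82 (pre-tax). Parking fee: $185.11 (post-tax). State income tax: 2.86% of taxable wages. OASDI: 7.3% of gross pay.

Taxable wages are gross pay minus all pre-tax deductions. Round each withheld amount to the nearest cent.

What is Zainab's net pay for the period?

$1,014.40

Regular pay: 40 × $33.49 = $1,339.60
Overtime pay: 12 × $33.49 × 1.5 = $602.82
Gross pay = $1,339.60 + $602.82 = $1,942.42
Health savings account contribution: $131.82
Taxable wages = $1,942.42 − $131.82 = $1,810.60
State income tax: $1,810.60 × 0.0286 = $51.78
Federal withholding: $1,810.60 × 0.174 = $315.04
City income tax: $1,810.60 × 0.0316 = $57.21
OASDI: $1,942.42 × 0.073 = $141.80
Medicare: $1,942.42 × 0.0233 = $45.26
Parking fee: $185.11
Total deductions = $131.82 + $51.78 + $315.04 + $57.21 + $141.80 + $45.26 + $185.11 = $928.02
Net pay = $1,942.42 − $928.02 = $1,014.40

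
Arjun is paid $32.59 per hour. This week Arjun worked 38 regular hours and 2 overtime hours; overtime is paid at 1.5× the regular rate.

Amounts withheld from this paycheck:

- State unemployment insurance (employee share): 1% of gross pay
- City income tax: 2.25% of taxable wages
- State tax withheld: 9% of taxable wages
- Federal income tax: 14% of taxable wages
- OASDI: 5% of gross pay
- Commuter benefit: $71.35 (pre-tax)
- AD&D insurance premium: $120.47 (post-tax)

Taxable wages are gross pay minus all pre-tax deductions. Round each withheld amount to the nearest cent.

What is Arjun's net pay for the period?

Regular pay: 38 × $32.59 = $1,238.42
Overtime pay: 2 × $32.59 × 1.5 = $97.77
Gross pay = $1,238.42 + $97.77 = $1,336.19
Commuter benefit: $71.35
Taxable wages = $1,336.19 − $71.35 = $1,264.84
City income tax: $1,264.84 × 0.0225 = $28.46
State tax withheld: $1,264.84 × 0.09 = $113.84
Federal income tax: $1,264.84 × 0.14 = $177.08
State unemployment insurance (employee share): $1,336.19 × 0.01 = $13.36
OASDI: $1,336.19 × 0.05 = $66.81
AD&D insurance premium: $120.47
Total deductions = $71.35 + $28.46 + $113.84 + $177.08 + $13.36 + $66.81 + $120.47 = $591.37
Net pay = $1,336.19 − $591.37 = $744.82

$744.82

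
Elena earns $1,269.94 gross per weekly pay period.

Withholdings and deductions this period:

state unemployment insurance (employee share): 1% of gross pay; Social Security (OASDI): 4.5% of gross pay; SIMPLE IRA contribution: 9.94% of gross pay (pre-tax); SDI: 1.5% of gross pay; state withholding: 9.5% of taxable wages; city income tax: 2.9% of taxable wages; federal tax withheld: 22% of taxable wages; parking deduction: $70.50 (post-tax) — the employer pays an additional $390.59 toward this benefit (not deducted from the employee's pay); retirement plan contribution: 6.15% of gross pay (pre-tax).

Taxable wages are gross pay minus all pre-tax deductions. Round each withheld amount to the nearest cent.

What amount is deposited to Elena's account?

SIMPLE IRA contribution: $1,269.94 × 0.0994 = $126.23
Retirement plan contribution: $1,269.94 × 0.0615 = $78.10
Pre-tax total = $126.23 + $78.10 = $204.33
Taxable wages = $1,269.94 − $204.33 = $1,065.61
State withholding: $1,065.61 × 0.095 = $101.23
City income tax: $1,065.61 × 0.029 = $30.90
Federal tax withheld: $1,065.61 × 0.22 = $234.43
State unemployment insurance (employee share): $1,269.94 × 0.01 = $12.70
SDI: $1,269.94 × 0.015 = $19.05
Social Security (OASDI): $1,269.94 × 0.045 = $57.15
Parking deduction: $70.50
(Employer's $390.59 toward parking deduction is not withheld from the employee.)
Total deductions = $126.23 + $78.10 + $101.23 + $30.90 + $234.43 + $12.70 + $19.05 + $57.15 + $70.50 = $730.29
Net pay = $1,269.94 − $730.29 = $539.65

$539.65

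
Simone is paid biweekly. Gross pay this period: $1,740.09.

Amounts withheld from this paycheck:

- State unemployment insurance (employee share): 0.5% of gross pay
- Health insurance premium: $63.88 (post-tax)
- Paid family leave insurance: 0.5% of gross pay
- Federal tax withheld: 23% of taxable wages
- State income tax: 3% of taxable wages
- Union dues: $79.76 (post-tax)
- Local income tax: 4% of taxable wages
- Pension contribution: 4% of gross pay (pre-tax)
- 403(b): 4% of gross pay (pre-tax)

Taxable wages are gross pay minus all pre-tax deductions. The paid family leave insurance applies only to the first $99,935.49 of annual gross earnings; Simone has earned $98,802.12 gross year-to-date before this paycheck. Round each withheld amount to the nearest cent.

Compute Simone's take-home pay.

Pension contribution: $1,740.09 × 0.04 = $69.60
403(b): $1,740.09 × 0.04 = $69.60
Pre-tax total = $69.60 + $69.60 = $139.20
Taxable wages = $1,740.09 − $139.20 = $1,600.89
State income tax: $1,600.89 × 0.03 = $48.03
Local income tax: $1,600.89 × 0.04 = $64.04
Federal tax withheld: $1,600.89 × 0.23 = $368.20
State unemployment insurance (employee share): $1,740.09 × 0.005 = $8.70
Paid family leave insurance: only $99,935.49 − $98,802.12 = $1,133.37 of this check is subject → $1,133.37 × 0.005 = $5.67
Union dues: $79.76
Health insurance premium: $63.88
Total deductions = $69.60 + $69.60 + $48.03 + $64.04 + $368.20 + $8.70 + $5.67 + $79.76 + $63.88 = $777.48
Net pay = $1,740.09 − $777.48 = $962.61

$962.61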